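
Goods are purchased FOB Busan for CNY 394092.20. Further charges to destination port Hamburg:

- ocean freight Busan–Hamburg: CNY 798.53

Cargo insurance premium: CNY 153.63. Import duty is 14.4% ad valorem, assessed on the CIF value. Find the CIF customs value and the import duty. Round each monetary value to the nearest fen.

CIF = FOB price + freight + insurance
CIF = 394092.20 + 798.53 + 153.63 = 395044.36
Import duty = 395044.36 × 14.4% = 56886.39

CIF value: CNY 395044.36; import duty: CNY 56886.39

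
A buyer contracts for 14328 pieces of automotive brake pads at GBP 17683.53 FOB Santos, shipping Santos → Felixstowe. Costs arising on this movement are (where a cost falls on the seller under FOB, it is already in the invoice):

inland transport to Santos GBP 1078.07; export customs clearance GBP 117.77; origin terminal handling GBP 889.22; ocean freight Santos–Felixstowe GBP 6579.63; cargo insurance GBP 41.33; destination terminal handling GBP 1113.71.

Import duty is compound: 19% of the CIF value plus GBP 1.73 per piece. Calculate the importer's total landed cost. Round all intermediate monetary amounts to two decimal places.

FOB: the seller bears costs until goods are on board at the origin port; the buyer bears freight, insurance and all costs thereafter.
Already in the invoice (seller's account under FOB): inland to port, export clearance, origin terminal — exclude.
CIF value = FOB price + freight + insurance = 17683.53 + 6579.63 + 41.33 = 24304.49
Ad valorem component: 24304.49 × 19% = 4617.85
Specific component: 14328 × 1.73 = 24787.44
Import duty = 4617.85 + 24787.44 = 29405.29
Buyer bears: freight 6579.63 + insurance 41.33 + destination terminal 1113.71 + duty 29405.29 = 37139.96
Landed cost = invoice 17683.53 + 37139.96 = 54823.49

Total landed cost: GBP 54823.49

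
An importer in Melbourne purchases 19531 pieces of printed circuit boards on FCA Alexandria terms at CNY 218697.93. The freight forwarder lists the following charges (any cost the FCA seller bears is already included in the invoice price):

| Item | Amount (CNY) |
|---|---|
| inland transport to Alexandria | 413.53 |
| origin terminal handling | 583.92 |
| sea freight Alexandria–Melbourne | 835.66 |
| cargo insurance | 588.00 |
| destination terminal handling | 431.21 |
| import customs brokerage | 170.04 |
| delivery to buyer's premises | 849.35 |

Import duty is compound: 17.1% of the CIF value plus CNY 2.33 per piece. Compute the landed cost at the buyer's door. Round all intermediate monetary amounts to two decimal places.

Total landed cost: CNY 305403.98

FCA: the seller delivers export-cleared goods to the carrier; the buyer bears costs from that point.
Already in the invoice (seller's account under FCA): inland to port — exclude.
CIF value = FCA price + origin terminal + freight + insurance = 218697.93 + 583.92 + 835.66 + 588.00 = 220705.51
Ad valorem component: 220705.51 × 17.1% = 37740.64
Specific component: 19531 × 2.33 = 45507.23
Import duty = 37740.64 + 45507.23 = 83247.87
Buyer bears: origin terminal 583.92 + freight 835.66 + insurance 588.00 + destination terminal 431.21 + brokerage 170.04 + delivery 849.35 + duty 83247.87 = 86706.05
Landed cost = invoice 218697.93 + 86706.05 = 305403.98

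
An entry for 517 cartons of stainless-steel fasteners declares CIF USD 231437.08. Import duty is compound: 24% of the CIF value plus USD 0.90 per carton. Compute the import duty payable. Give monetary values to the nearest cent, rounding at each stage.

Ad valorem component: 231437.08 × 24% = 55544.90
Specific component: 517 × 0.90 = 465.30
Import duty = 55544.90 + 465.30 = 56010.20

Import duty: USD 56010.20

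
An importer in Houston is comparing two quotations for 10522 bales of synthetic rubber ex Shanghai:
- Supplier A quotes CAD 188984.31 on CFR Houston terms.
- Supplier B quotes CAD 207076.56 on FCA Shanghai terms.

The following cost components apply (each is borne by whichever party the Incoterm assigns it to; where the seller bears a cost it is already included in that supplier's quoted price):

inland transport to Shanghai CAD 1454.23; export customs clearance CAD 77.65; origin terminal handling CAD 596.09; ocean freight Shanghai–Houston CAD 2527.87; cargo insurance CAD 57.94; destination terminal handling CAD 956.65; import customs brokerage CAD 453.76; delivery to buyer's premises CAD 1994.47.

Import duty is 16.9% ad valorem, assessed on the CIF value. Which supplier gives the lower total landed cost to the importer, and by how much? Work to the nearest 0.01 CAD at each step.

Supplier A (CFR):
CIF value = CFR price + insurance = 188984.31 + 57.94 = 189042.25
Import duty = 189042.25 × 16.9% = 31948.14
Buyer bears (A): 57.94 + 956.65 + 453.76 + 1994.47 = 3462.82
Landed cost (A) = invoice 188984.31 + 3462.82 + duty 31948.14 = 224395.27
Supplier B (FCA):
CIF value = FCA price + origin terminal + freight + insurance = 207076.56 + 596.09 + 2527.87 + 57.94 = 210258.46
Import duty = 210258.46 × 16.9% = 35533.68
Buyer bears (B): 596.09 + 2527.87 + 57.94 + 956.65 + 453.76 + 1994.47 = 6586.78
Landed cost (B) = invoice 207076.56 + 6586.78 + duty 35533.68 = 249197.02
Difference = |224395.27 − 249197.02| = 24801.75

Supplier A is cheaper by CAD 24801.75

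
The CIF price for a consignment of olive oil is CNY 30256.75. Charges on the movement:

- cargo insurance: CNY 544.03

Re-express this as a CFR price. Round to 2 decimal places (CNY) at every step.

CFR price: CNY 29712.72

From CIF to CFR, the seller no longer bears: insurance.
CFR price = 30256.75 − 544.03 = 29712.72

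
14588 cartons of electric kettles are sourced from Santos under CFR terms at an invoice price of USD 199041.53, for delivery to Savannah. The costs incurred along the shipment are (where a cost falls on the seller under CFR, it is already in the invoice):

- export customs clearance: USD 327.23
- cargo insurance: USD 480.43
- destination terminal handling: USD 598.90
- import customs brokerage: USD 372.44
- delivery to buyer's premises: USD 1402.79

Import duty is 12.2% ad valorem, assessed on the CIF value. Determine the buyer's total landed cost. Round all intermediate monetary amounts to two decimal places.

Total landed cost: USD 226237.77

CFR: the seller pays costs through ocean freight to the destination port, but not insurance.
Already in the invoice (seller's account under CFR): export clearance — exclude.
CIF value = CFR price + insurance = 199041.53 + 480.43 = 199521.96
Import duty = 199521.96 × 12.2% = 24341.68
Buyer bears: insurance 480.43 + destination terminal 598.90 + brokerage 372.44 + delivery 1402.79 + duty 24341.68 = 27196.24
Landed cost = invoice 199041.53 + 27196.24 = 226237.77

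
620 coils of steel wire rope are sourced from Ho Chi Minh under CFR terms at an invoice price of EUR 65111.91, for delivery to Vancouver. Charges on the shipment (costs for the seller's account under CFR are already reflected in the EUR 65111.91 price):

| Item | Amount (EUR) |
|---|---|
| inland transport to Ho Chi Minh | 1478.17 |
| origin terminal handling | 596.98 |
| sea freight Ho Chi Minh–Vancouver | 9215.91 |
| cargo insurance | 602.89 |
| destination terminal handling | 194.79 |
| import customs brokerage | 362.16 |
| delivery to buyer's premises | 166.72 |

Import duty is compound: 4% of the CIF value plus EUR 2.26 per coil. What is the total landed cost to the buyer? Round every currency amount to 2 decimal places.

CFR: the seller pays costs through ocean freight to the destination port, but not insurance.
Already in the invoice (seller's account under CFR): inland to port, origin terminal, freight — exclude.
CIF value = CFR price + insurance = 65111.91 + 602.89 = 65714.80
Ad valorem component: 65714.80 × 4% = 2628.59
Specific component: 620 × 2.26 = 1401.20
Import duty = 2628.59 + 1401.20 = 4029.79
Buyer bears: insurance 602.89 + destination terminal 194.79 + brokerage 362.16 + delivery 166.72 + duty 4029.79 = 5356.35
Landed cost = invoice 65111.91 + 5356.35 = 70468.26

Total landed cost: EUR 70468.26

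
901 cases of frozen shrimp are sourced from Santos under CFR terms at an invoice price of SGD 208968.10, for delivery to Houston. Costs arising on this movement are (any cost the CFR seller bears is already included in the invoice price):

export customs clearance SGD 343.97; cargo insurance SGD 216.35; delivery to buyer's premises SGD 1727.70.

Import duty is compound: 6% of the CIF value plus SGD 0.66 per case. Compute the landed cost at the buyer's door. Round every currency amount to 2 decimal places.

CFR: the seller pays costs through ocean freight to the destination port, but not insurance.
Already in the invoice (seller's account under CFR): export clearance — exclude.
CIF value = CFR price + insurance = 208968.10 + 216.35 = 209184.45
Ad valorem component: 209184.45 × 6% = 12551.07
Specific component: 901 × 0.66 = 594.66
Import duty = 12551.07 + 594.66 = 13145.73
Buyer bears: insurance 216.35 + delivery 1727.70 + duty 13145.73 = 15089.78
Landed cost = invoice 208968.10 + 15089.78 = 224057.88

Total landed cost: SGD 224057.88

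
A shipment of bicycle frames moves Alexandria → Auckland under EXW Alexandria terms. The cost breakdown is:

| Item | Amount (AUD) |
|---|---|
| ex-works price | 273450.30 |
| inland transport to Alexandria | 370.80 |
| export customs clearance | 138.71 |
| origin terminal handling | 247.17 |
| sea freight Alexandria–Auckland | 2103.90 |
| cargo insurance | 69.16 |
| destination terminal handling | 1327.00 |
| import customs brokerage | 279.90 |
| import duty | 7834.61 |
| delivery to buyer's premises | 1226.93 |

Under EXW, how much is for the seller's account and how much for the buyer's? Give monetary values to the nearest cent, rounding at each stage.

Seller: AUD 273450.30; buyer: AUD 13598.18

EXW: the seller makes goods available at their premises; the buyer bears all onward costs.
Seller's account: goods 273450.30 = 273450.30
Buyer's account: inland to port 370.80 + export clearance 138.71 + origin terminal 247.17 + freight 2103.90 + insurance 69.16 + destination terminal 1327.00 + brokerage 279.90 + duty 7834.61 + delivery 1226.93 = 13598.18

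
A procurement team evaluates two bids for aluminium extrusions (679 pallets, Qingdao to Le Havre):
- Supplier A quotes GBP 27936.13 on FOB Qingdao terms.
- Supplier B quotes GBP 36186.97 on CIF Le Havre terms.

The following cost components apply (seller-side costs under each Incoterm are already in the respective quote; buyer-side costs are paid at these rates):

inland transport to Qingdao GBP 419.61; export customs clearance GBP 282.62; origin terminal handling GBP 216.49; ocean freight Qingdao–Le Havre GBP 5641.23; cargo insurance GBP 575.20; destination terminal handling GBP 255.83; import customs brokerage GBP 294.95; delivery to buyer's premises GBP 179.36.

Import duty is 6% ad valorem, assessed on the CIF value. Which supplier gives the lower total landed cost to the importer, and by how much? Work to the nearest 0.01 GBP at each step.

Supplier A (FOB):
CIF value = FOB price + freight + insurance = 27936.13 + 5641.23 + 575.20 = 34152.56
Import duty = 34152.56 × 6% = 2049.15
Buyer bears (A): 5641.23 + 575.20 + 255.83 + 294.95 + 179.36 = 6946.57
Landed cost (A) = invoice 27936.13 + 6946.57 + duty 2049.15 = 36931.85
Supplier B (CIF):
The CIF price already equals the CIF value: 36186.97
Import duty = 36186.97 × 6% = 2171.22
Buyer bears (B): 255.83 + 294.95 + 179.36 = 730.14
Landed cost (B) = invoice 36186.97 + 730.14 + duty 2171.22 = 39088.33
Difference = |36931.85 − 39088.33| = 2156.48

Supplier A is cheaper by GBP 2156.48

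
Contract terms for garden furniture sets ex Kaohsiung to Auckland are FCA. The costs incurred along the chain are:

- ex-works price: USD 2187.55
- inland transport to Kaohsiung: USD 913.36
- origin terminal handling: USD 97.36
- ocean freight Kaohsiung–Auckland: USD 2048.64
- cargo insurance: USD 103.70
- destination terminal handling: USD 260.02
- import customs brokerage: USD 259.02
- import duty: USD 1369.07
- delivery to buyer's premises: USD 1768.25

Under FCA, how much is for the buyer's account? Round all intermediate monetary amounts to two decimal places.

FCA: the seller delivers export-cleared goods to the carrier; the buyer bears costs from that point.
Seller's account: goods 2187.55 + inland to port 913.36 = 3100.91
Buyer's account: origin terminal 97.36 + freight 2048.64 + insurance 103.70 + destination terminal 260.02 + brokerage 259.02 + duty 1369.07 + delivery 1768.25 = 5906.06

Buyer's account: USD 5906.06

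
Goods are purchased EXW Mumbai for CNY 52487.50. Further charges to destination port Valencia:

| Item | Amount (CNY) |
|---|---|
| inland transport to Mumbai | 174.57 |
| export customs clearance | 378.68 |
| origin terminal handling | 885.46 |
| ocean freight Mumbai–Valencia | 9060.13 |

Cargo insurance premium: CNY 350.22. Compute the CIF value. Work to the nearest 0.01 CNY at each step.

CIF = EXW price + pre-shipment costs + freight + insurance
CIF = 52487.50 + 174.57 + 378.68 + 885.46 + 9060.13 + 350.22 = 63336.56

CIF value: CNY 63336.56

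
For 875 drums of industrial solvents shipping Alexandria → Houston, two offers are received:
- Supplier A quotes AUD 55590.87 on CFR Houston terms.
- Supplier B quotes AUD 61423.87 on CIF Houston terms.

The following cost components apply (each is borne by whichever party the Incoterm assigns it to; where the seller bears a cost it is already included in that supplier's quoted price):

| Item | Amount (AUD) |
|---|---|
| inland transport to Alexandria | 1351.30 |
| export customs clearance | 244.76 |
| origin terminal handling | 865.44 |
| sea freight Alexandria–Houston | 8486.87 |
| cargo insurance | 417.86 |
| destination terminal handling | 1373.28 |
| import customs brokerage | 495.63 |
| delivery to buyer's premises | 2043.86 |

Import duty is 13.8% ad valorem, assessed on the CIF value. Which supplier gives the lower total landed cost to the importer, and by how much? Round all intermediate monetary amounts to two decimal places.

Supplier A (CFR):
CIF value = CFR price + insurance = 55590.87 + 417.86 = 56008.73
Import duty = 56008.73 × 13.8% = 7729.20
Buyer bears (A): 417.86 + 1373.28 + 495.63 + 2043.86 = 4330.63
Landed cost (A) = invoice 55590.87 + 4330.63 + duty 7729.20 = 67650.70
Supplier B (CIF):
The CIF price already equals the CIF value: 61423.87
Import duty = 61423.87 × 13.8% = 8476.49
Buyer bears (B): 1373.28 + 495.63 + 2043.86 = 3912.77
Landed cost (B) = invoice 61423.87 + 3912.77 + duty 8476.49 = 73813.13
Difference = |67650.70 − 73813.13| = 6162.43

Supplier A is cheaper by AUD 6162.43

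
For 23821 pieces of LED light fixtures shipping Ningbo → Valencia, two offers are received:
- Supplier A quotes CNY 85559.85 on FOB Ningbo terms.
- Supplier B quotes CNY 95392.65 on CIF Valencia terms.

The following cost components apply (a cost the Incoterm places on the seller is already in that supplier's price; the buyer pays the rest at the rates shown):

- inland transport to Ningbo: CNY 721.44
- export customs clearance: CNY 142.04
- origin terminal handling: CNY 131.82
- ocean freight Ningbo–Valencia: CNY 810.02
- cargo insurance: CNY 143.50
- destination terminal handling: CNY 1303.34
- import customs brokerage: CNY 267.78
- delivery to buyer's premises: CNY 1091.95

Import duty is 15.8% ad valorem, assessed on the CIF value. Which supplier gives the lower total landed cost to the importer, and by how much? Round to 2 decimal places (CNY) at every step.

Supplier A is cheaper by CNY 10282.21

Supplier A (FOB):
CIF value = FOB price + freight + insurance = 85559.85 + 810.02 + 143.50 = 86513.37
Import duty = 86513.37 × 15.8% = 13669.11
Buyer bears (A): 810.02 + 143.50 + 1303.34 + 267.78 + 1091.95 = 3616.59
Landed cost (A) = invoice 85559.85 + 3616.59 + duty 13669.11 = 102845.55
Supplier B (CIF):
The CIF price already equals the CIF value: 95392.65
Import duty = 95392.65 × 15.8% = 15072.04
Buyer bears (B): 1303.34 + 267.78 + 1091.95 = 2663.07
Landed cost (B) = invoice 95392.65 + 2663.07 + duty 15072.04 = 113127.76
Difference = |102845.55 − 113127.76| = 10282.21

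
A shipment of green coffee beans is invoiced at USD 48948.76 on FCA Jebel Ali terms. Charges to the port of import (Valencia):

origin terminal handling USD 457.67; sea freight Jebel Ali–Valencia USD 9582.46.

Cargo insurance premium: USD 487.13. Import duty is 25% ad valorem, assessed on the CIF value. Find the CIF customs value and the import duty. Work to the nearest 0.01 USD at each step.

CIF = FCA price + pre-shipment costs + freight + insurance
CIF = 48948.76 + 457.67 + 9582.46 + 487.13 = 59476.02
Import duty = 59476.02 × 25% = 14869.01

CIF value: USD 59476.02; import duty: USD 14869.01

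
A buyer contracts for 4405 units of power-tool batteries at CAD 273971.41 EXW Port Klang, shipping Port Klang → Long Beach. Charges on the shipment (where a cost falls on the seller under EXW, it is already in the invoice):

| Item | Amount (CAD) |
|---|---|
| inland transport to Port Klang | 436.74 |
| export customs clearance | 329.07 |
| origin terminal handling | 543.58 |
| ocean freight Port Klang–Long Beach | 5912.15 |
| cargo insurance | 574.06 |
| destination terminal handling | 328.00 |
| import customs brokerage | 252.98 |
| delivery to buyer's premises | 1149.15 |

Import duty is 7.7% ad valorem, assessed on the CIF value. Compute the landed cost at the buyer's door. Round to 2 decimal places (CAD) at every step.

Total landed cost: CAD 305193.20

EXW: the seller makes goods available at their premises; the buyer bears all onward costs.
CIF value = EXW price + inland to port + export clearance + origin terminal + freight + insurance = 273971.41 + 436.74 + 329.07 + 543.58 + 5912.15 + 574.06 = 281767.01
Import duty = 281767.01 × 7.7% = 21696.06
Buyer bears: inland to port 436.74 + export clearance 329.07 + origin terminal 543.58 + freight 5912.15 + insurance 574.06 + destination terminal 328.00 + brokerage 252.98 + delivery 1149.15 + duty 21696.06 = 31221.79
Landed cost = invoice 273971.41 + 31221.79 = 305193.20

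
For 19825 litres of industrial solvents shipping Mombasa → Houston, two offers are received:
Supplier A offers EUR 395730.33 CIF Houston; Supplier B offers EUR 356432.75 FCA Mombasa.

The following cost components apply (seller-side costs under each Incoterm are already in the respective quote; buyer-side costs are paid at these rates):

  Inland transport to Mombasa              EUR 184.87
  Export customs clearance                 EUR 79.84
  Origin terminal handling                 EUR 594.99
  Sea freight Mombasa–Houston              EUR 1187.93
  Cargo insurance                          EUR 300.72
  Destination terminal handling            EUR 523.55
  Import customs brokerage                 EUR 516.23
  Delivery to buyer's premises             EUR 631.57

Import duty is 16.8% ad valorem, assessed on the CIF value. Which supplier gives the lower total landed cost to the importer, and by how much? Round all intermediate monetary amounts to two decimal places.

Supplier A (CIF):
The CIF price already equals the CIF value: 395730.33
Import duty = 395730.33 × 16.8% = 66482.70
Buyer bears (A): 523.55 + 516.23 + 631.57 = 1671.35
Landed cost (A) = invoice 395730.33 + 1671.35 + duty 66482.70 = 463884.38
Supplier B (FCA):
CIF value = FCA price + origin terminal + freight + insurance = 356432.75 + 594.99 + 1187.93 + 300.72 = 358516.39
Import duty = 358516.39 × 16.8% = 60230.75
Buyer bears (B): 594.99 + 1187.93 + 300.72 + 523.55 + 516.23 + 631.57 = 3754.99
Landed cost (B) = invoice 356432.75 + 3754.99 + duty 60230.75 = 420418.49
Difference = |463884.38 − 420418.49| = 43465.89

Supplier B is cheaper by EUR 43465.89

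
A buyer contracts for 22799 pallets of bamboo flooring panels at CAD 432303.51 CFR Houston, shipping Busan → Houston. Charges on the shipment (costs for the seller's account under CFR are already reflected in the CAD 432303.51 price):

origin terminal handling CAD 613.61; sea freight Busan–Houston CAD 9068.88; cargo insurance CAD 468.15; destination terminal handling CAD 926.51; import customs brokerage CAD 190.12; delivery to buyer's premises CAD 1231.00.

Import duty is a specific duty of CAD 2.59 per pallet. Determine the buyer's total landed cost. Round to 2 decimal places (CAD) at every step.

Total landed cost: CAD 494168.70

CFR: the seller pays costs through ocean freight to the destination port, but not insurance.
Already in the invoice (seller's account under CFR): origin terminal, freight — exclude.
CIF value = CFR price + insurance = 432303.51 + 468.15 = 432771.66
Import duty = 22799 × 2.59 = 59049.41
Buyer bears: insurance 468.15 + destination terminal 926.51 + brokerage 190.12 + delivery 1231.00 + duty 59049.41 = 61865.19
Landed cost = invoice 432303.51 + 61865.19 = 494168.70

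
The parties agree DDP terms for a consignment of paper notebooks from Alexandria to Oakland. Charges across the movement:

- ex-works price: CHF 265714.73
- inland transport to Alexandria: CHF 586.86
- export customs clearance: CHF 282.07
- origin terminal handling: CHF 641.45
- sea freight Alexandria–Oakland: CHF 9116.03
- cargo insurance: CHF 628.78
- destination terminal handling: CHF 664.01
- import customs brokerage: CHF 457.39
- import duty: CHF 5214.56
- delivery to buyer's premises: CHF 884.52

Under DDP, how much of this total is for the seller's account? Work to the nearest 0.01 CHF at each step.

DDP: the seller bears all costs including import duty.
Seller's account: goods 265714.73 + inland to port 586.86 + export clearance 282.07 + origin terminal 641.45 + freight 9116.03 + insurance 628.78 + destination terminal 664.01 + brokerage 457.39 + duty 5214.56 + delivery 884.52 = 284190.40
Buyer's account: 0.00

Seller's account: CHF 284190.40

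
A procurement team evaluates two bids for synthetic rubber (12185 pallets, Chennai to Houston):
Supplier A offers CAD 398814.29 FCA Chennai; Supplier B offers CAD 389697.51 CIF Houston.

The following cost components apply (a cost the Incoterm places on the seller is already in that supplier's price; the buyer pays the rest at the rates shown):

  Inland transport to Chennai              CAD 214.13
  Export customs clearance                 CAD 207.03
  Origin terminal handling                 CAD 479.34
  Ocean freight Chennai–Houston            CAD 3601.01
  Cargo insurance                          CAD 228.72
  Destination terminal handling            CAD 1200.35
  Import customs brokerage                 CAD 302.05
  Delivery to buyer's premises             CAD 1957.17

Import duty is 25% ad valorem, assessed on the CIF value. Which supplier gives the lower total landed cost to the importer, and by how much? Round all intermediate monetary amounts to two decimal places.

Supplier A (FCA):
CIF value = FCA price + origin terminal + freight + insurance = 398814.29 + 479.34 + 3601.01 + 228.72 = 403123.36
Import duty = 403123.36 × 25% = 100780.84
Buyer bears (A): 479.34 + 3601.01 + 228.72 + 1200.35 + 302.05 + 1957.17 = 7768.64
Landed cost (A) = invoice 398814.29 + 7768.64 + duty 100780.84 = 507363.77
Supplier B (CIF):
The CIF price already equals the CIF value: 389697.51
Import duty = 389697.51 × 25% = 97424.38
Buyer bears (B): 1200.35 + 302.05 + 1957.17 = 3459.57
Landed cost (B) = invoice 389697.51 + 3459.57 + duty 97424.38 = 490581.46
Difference = |507363.77 − 490581.46| = 16782.31

Supplier B is cheaper by CAD 16782.31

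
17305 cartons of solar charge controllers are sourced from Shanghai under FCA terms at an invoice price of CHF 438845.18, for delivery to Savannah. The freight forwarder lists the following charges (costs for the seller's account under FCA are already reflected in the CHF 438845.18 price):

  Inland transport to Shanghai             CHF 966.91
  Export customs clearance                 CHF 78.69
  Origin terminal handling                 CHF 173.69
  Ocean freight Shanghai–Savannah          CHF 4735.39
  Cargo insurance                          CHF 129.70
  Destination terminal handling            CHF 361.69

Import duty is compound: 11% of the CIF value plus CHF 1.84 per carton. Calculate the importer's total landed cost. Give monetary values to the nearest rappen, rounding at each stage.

Total landed cost: CHF 524914.09

FCA: the seller delivers export-cleared goods to the carrier; the buyer bears costs from that point.
Already in the invoice (seller's account under FCA): inland to port, export clearance — exclude.
CIF value = FCA price + origin terminal + freight + insurance = 438845.18 + 173.69 + 4735.39 + 129.70 = 443883.96
Ad valorem component: 443883.96 × 11% = 48827.24
Specific component: 17305 × 1.84 = 31841.20
Import duty = 48827.24 + 31841.20 = 80668.44
Buyer bears: origin terminal 173.69 + freight 4735.39 + insurance 129.70 + destination terminal 361.69 + duty 80668.44 = 86068.91
Landed cost = invoice 438845.18 + 86068.91 = 524914.09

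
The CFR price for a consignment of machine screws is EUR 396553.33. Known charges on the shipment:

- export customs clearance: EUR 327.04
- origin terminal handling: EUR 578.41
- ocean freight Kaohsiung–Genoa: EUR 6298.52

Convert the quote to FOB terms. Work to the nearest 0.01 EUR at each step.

Not relevant to the conversion: origin terminal, export clearance — on the seller under both CFR and FOB; already in the CFR price and stays in the FOB price.
From CFR to FOB, the seller no longer bears: freight.
FOB price = 396553.33 − 6298.52 = 390254.81

FOB price: EUR 390254.81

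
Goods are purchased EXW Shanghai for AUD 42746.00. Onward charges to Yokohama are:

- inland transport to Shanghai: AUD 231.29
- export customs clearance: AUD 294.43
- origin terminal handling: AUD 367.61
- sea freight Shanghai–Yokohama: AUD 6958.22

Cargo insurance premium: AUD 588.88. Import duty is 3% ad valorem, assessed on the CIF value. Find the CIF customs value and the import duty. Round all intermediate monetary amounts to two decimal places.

CIF value: AUD 51186.43; import duty: AUD 1535.59

CIF = EXW price + pre-shipment costs + freight + insurance
CIF = 42746.00 + 231.29 + 294.43 + 367.61 + 6958.22 + 588.88 = 51186.43
Import duty = 51186.43 × 3% = 1535.59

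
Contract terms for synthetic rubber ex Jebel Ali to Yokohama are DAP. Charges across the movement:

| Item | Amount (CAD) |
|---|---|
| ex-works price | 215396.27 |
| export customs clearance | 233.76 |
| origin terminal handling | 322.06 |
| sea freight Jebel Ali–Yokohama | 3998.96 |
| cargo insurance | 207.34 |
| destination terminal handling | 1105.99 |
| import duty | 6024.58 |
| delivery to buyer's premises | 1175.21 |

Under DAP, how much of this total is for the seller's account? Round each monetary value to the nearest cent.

Seller's account: CAD 222439.59

DAP: the seller bears all costs to the named destination except import duty and clearance.
Seller's account: goods 215396.27 + export clearance 233.76 + origin terminal 322.06 + freight 3998.96 + insurance 207.34 + destination terminal 1105.99 + delivery 1175.21 = 222439.59
Buyer's account: duty 6024.58 = 6024.58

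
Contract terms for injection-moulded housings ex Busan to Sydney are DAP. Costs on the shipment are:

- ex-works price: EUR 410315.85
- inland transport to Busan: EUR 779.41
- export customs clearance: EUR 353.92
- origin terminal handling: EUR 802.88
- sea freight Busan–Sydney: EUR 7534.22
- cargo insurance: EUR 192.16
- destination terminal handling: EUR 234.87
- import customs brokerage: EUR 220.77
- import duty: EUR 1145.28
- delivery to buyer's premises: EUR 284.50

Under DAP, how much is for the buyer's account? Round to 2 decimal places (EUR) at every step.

Buyer's account: EUR 1366.05

DAP: the seller bears all costs to the named destination except import duty and clearance.
Seller's account: goods 410315.85 + inland to port 779.41 + export clearance 353.92 + origin terminal 802.88 + freight 7534.22 + insurance 192.16 + destination terminal 234.87 + delivery 284.50 = 420497.81
Buyer's account: brokerage 220.77 + duty 1145.28 = 1366.05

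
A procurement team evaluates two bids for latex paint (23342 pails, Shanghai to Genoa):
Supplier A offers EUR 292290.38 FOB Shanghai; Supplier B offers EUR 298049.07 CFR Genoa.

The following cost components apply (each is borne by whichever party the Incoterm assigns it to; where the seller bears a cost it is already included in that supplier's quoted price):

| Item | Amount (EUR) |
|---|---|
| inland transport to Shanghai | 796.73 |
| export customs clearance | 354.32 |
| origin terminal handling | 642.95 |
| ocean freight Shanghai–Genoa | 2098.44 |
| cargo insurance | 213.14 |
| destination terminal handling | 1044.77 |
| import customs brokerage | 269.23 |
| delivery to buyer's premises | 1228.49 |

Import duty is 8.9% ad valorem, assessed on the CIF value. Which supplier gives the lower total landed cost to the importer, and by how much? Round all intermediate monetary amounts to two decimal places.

Supplier A is cheaper by EUR 3986.02

Supplier A (FOB):
CIF value = FOB price + freight + insurance = 292290.38 + 2098.44 + 213.14 = 294601.96
Import duty = 294601.96 × 8.9% = 26219.57
Buyer bears (A): 2098.44 + 213.14 + 1044.77 + 269.23 + 1228.49 = 4854.07
Landed cost (A) = invoice 292290.38 + 4854.07 + duty 26219.57 = 323364.02
Supplier B (CFR):
CIF value = CFR price + insurance = 298049.07 + 213.14 = 298262.21
Import duty = 298262.21 × 8.9% = 26545.34
Buyer bears (B): 213.14 + 1044.77 + 269.23 + 1228.49 = 2755.63
Landed cost (B) = invoice 298049.07 + 2755.63 + duty 26545.34 = 327350.04
Difference = |323364.02 − 327350.04| = 3986.02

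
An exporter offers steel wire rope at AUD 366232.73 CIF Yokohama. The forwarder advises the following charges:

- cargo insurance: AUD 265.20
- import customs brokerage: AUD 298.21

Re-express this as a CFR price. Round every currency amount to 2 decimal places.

CFR price: AUD 365967.53

Not relevant to the conversion: brokerage — on the buyer under both terms; not part of either seller's price.
From CIF to CFR, the seller no longer bears: insurance.
CFR price = 366232.73 − 265.20 = 365967.53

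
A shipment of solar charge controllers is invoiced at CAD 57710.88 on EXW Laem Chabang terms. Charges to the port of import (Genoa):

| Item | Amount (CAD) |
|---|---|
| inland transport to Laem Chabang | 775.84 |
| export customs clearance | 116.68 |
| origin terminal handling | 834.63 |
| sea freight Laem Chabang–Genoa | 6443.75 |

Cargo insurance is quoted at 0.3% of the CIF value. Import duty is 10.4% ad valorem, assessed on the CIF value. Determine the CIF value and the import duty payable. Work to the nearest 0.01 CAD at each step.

Let C be the CIF value. C = EXW price + pre-shipment costs + freight + 0.3% × C
C − 0.3% × C = 57710.88 + 775.84 + 116.68 + 834.63 + 6443.75
0.997 × C = 65881.78
C = 65881.78 / 0.997 = 66080.02
Insurance premium = 0.3% × 66080.02 = 198.24
Import duty = 66080.02 × 10.4% = 6872.32

CIF value: CAD 66080.02; import duty: CAD 6872.32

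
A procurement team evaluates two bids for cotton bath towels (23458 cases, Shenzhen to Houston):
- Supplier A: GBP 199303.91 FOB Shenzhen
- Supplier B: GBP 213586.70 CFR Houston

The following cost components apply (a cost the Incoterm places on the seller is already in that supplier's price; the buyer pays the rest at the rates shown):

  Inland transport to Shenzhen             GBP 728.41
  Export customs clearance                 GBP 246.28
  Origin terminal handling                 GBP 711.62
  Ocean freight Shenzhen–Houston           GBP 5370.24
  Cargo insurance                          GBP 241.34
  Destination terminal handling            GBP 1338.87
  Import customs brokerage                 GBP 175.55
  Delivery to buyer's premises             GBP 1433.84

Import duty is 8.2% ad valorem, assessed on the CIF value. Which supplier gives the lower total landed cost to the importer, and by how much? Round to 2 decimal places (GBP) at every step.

Supplier A (FOB):
CIF value = FOB price + freight + insurance = 199303.91 + 5370.24 + 241.34 = 204915.49
Import duty = 204915.49 × 8.2% = 16803.07
Buyer bears (A): 5370.24 + 241.34 + 1338.87 + 175.55 + 1433.84 = 8559.84
Landed cost (A) = invoice 199303.91 + 8559.84 + duty 16803.07 = 224666.82
Supplier B (CFR):
CIF value = CFR price + insurance = 213586.70 + 241.34 = 213828.04
Import duty = 213828.04 × 8.2% = 17533.90
Buyer bears (B): 241.34 + 1338.87 + 175.55 + 1433.84 = 3189.60
Landed cost (B) = invoice 213586.70 + 3189.60 + duty 17533.90 = 234310.20
Difference = |224666.82 − 234310.20| = 9643.38

Supplier A is cheaper by GBP 9643.38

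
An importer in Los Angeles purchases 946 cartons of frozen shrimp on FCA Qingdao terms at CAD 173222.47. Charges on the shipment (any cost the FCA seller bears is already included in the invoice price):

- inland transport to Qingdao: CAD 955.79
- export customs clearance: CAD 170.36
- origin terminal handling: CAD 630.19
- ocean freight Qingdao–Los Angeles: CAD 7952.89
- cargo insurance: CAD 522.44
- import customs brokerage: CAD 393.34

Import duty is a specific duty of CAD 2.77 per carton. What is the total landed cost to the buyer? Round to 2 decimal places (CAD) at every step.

Total landed cost: CAD 185341.75

FCA: the seller delivers export-cleared goods to the carrier; the buyer bears costs from that point.
Already in the invoice (seller's account under FCA): inland to port, export clearance — exclude.
CIF value = FCA price + origin terminal + freight + insurance = 173222.47 + 630.19 + 7952.89 + 522.44 = 182327.99
Import duty = 946 × 2.77 = 2620.42
Buyer bears: origin terminal 630.19 + freight 7952.89 + insurance 522.44 + brokerage 393.34 + duty 2620.42 = 12119.28
Landed cost = invoice 173222.47 + 12119.28 = 185341.75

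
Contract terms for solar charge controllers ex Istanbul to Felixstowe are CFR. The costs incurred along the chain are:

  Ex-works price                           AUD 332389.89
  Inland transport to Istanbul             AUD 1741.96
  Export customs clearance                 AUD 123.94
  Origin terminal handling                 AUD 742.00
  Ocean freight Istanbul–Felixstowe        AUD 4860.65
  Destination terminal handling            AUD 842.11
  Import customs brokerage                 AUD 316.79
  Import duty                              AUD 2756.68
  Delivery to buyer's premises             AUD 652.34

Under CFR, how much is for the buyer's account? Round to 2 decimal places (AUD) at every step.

Buyer's account: AUD 4567.92

CFR: the seller pays costs through ocean freight to the destination port, but not insurance.
Seller's account: goods 332389.89 + inland to port 1741.96 + export clearance 123.94 + origin terminal 742.00 + freight 4860.65 = 339858.44
Buyer's account: destination terminal 842.11 + brokerage 316.79 + duty 2756.68 + delivery 652.34 = 4567.92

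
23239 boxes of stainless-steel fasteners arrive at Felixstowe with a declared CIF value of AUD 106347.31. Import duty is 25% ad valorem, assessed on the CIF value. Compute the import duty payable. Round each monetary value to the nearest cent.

Import duty = 106347.31 × 25% = 26586.83

Import duty: AUD 26586.83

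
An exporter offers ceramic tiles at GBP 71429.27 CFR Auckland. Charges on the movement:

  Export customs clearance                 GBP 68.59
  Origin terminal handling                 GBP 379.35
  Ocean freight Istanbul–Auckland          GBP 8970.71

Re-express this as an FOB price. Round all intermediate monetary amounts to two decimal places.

Not relevant to the conversion: origin terminal, export clearance — on the seller under both CFR and FOB; already in the CFR price and stays in the FOB price.
From CFR to FOB, the seller no longer bears: freight.
FOB price = 71429.27 − 8970.71 = 62458.56

FOB price: GBP 62458.56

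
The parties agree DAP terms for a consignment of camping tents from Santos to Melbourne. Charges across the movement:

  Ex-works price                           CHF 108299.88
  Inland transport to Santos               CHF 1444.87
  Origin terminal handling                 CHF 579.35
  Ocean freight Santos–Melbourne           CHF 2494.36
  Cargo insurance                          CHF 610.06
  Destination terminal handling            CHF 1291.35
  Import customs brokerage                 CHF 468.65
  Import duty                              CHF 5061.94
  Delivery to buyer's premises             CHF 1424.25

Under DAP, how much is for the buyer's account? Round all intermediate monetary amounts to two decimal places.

Buyer's account: CHF 5530.59

DAP: the seller bears all costs to the named destination except import duty and clearance.
Seller's account: goods 108299.88 + inland to port 1444.87 + origin terminal 579.35 + freight 2494.36 + insurance 610.06 + destination terminal 1291.35 + delivery 1424.25 = 116144.12
Buyer's account: brokerage 468.65 + duty 5061.94 = 5530.59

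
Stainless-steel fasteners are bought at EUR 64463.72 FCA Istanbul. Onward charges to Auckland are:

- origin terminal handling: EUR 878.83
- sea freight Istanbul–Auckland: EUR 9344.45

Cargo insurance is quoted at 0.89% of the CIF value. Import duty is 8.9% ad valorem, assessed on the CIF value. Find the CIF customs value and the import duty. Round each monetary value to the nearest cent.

Let C be the CIF value. C = FCA price + pre-shipment costs + freight + 0.89% × C
C − 0.89% × C = 64463.72 + 878.83 + 9344.45
0.9911 × C = 74687.00
C = 74687.00 / 0.9911 = 75357.68
Insurance premium = 0.89% × 75357.68 = 670.68
Import duty = 75357.68 × 8.9% = 6706.83

CIF value: EUR 75357.68; import duty: EUR 6706.83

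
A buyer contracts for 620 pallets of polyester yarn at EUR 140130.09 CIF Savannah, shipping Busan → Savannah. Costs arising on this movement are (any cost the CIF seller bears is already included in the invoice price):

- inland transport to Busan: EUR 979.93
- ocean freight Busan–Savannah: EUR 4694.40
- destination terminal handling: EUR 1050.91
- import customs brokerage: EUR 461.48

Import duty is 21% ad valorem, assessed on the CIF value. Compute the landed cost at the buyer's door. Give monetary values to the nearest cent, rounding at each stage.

CIF: the seller pays costs through ocean freight and marine insurance to the destination port.
Already in the invoice (seller's account under CIF): inland to port, freight — exclude.
The CIF price already equals the CIF value: 140130.09
Import duty = 140130.09 × 21% = 29427.32
Buyer bears: destination terminal 1050.91 + brokerage 461.48 + duty 29427.32 = 30939.71
Landed cost = invoice 140130.09 + 30939.71 = 171069.80

Total landed cost: EUR 171069.80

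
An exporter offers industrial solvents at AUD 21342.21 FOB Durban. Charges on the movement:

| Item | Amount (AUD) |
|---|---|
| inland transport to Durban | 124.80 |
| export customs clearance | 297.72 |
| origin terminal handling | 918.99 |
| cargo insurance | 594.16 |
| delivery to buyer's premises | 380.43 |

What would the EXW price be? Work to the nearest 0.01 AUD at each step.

Not relevant to the conversion: delivery, insurance — on the buyer under both terms; not part of either seller's price.
From FOB to EXW, the seller no longer bears: inland to port, export clearance, origin terminal.
EXW price = 21342.21 − 124.80 − 297.72 − 918.99 = 20000.70

EXW price: AUD 20000.70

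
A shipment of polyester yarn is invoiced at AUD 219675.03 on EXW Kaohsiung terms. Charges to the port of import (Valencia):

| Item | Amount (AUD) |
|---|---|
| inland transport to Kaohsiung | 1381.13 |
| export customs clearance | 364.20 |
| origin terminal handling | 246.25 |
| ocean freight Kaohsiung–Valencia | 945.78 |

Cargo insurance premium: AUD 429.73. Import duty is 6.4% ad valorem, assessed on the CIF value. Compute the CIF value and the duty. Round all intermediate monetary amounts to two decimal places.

CIF value: AUD 223042.12; import duty: AUD 14274.70

CIF = EXW price + pre-shipment costs + freight + insurance
CIF = 219675.03 + 1381.13 + 364.20 + 246.25 + 945.78 + 429.73 = 223042.12
Import duty = 223042.12 × 6.4% = 14274.70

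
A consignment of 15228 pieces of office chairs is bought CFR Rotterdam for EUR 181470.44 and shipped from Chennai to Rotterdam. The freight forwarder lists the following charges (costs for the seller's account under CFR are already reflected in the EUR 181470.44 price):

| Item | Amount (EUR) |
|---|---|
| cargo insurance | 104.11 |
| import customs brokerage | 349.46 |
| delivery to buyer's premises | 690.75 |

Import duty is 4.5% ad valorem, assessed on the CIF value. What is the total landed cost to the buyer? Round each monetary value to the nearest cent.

Total landed cost: EUR 190785.61

CFR: the seller pays costs through ocean freight to the destination port, but not insurance.
CIF value = CFR price + insurance = 181470.44 + 104.11 = 181574.55
Import duty = 181574.55 × 4.5% = 8170.85
Buyer bears: insurance 104.11 + brokerage 349.46 + delivery 690.75 + duty 8170.85 = 9315.17
Landed cost = invoice 181470.44 + 9315.17 = 190785.61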